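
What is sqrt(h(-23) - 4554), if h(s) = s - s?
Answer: 3*I*sqrt(506) ≈ 67.483*I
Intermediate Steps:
h(s) = 0
sqrt(h(-23) - 4554) = sqrt(0 - 4554) = sqrt(-4554) = 3*I*sqrt(506)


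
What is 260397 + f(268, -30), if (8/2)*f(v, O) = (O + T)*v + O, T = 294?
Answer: 556155/2 ≈ 2.7808e+5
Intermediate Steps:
f(v, O) = O/4 + v*(294 + O)/4 (f(v, O) = ((O + 294)*v + O)/4 = ((294 + O)*v + O)/4 = (v*(294 + O) + O)/4 = (O + v*(294 + O))/4 = O/4 + v*(294 + O)/4)
260397 + f(268, -30) = 260397 + ((1/4)*(-30) + (147/2)*268 + (1/4)*(-30)*268) = 260397 + (-15/2 + 19698 - 2010) = 260397 + 35361/2 = 556155/2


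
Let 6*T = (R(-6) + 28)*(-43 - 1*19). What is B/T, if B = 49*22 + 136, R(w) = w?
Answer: -1821/341 ≈ -5.3402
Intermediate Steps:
B = 1214 (B = 1078 + 136 = 1214)
T = -682/3 (T = ((-6 + 28)*(-43 - 1*19))/6 = (22*(-43 - 19))/6 = (22*(-62))/6 = (⅙)*(-1364) = -682/3 ≈ -227.33)
B/T = 1214/(-682/3) = 1214*(-3/682) = -1821/341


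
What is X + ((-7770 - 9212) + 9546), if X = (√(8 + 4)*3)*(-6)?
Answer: -7436 - 36*√3 ≈ -7498.4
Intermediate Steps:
X = -36*√3 (X = (√12*3)*(-6) = ((2*√3)*3)*(-6) = (6*√3)*(-6) = -36*√3 ≈ -62.354)
X + ((-7770 - 9212) + 9546) = -36*√3 + ((-7770 - 9212) + 9546) = -36*√3 + (-16982 + 9546) = -36*√3 - 7436 = -7436 - 36*√3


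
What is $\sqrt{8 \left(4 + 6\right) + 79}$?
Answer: $\sqrt{159} \approx 12.61$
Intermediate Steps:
$\sqrt{8 \left(4 + 6\right) + 79} = \sqrt{8 \cdot 10 + 79} = \sqrt{80 + 79} = \sqrt{159}$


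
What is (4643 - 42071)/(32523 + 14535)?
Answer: -6238/7843 ≈ -0.79536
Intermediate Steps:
(4643 - 42071)/(32523 + 14535) = -37428/47058 = -37428*1/47058 = -6238/7843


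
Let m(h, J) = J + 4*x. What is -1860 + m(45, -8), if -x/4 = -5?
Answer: -1788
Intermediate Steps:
x = 20 (x = -4*(-5) = 20)
m(h, J) = 80 + J (m(h, J) = J + 4*20 = J + 80 = 80 + J)
-1860 + m(45, -8) = -1860 + (80 - 8) = -1860 + 72 = -1788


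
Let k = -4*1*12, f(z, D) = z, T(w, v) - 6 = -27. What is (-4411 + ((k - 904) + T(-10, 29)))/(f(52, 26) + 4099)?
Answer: -5384/4151 ≈ -1.2970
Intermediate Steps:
T(w, v) = -21 (T(w, v) = 6 - 27 = -21)
k = -48 (k = -4*12 = -48)
(-4411 + ((k - 904) + T(-10, 29)))/(f(52, 26) + 4099) = (-4411 + ((-48 - 904) - 21))/(52 + 4099) = (-4411 + (-952 - 21))/4151 = (-4411 - 973)*(1/4151) = -5384*1/4151 = -5384/4151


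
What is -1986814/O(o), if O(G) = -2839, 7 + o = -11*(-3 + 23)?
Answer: 1986814/2839 ≈ 699.83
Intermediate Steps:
o = -227 (o = -7 - 11*(-3 + 23) = -7 - 11*20 = -7 - 220 = -227)
-1986814/O(o) = -1986814/(-2839) = -1986814*(-1/2839) = 1986814/2839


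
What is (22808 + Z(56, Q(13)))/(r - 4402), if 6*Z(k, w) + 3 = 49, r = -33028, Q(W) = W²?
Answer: -68447/112290 ≈ -0.60956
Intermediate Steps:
Z(k, w) = 23/3 (Z(k, w) = -½ + (⅙)*49 = -½ + 49/6 = 23/3)
(22808 + Z(56, Q(13)))/(r - 4402) = (22808 + 23/3)/(-33028 - 4402) = (68447/3)/(-37430) = (68447/3)*(-1/37430) = -68447/112290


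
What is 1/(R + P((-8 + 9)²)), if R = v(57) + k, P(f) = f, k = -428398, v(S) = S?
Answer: -1/428340 ≈ -2.3346e-6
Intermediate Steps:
R = -428341 (R = 57 - 428398 = -428341)
1/(R + P((-8 + 9)²)) = 1/(-428341 + (-8 + 9)²) = 1/(-428341 + 1²) = 1/(-428341 + 1) = 1/(-428340) = -1/428340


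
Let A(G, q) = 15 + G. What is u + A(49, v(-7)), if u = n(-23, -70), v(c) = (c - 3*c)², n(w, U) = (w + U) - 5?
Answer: -34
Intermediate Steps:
n(w, U) = -5 + U + w (n(w, U) = (U + w) - 5 = -5 + U + w)
v(c) = 4*c² (v(c) = (-2*c)² = 4*c²)
u = -98 (u = -5 - 70 - 23 = -98)
u + A(49, v(-7)) = -98 + (15 + 49) = -98 + 64 = -34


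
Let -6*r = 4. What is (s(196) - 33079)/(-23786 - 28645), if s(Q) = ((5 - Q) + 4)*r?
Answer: 98863/157293 ≈ 0.62853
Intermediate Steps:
r = -2/3 (r = -1/6*4 = -2/3 ≈ -0.66667)
s(Q) = -6 + 2*Q/3 (s(Q) = ((5 - Q) + 4)*(-2/3) = (9 - Q)*(-2/3) = -6 + 2*Q/3)
(s(196) - 33079)/(-23786 - 28645) = ((-6 + (2/3)*196) - 33079)/(-23786 - 28645) = ((-6 + 392/3) - 33079)/(-52431) = (374/3 - 33079)*(-1/52431) = -98863/3*(-1/52431) = 98863/157293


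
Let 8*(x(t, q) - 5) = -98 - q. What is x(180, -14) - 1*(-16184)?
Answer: 32357/2 ≈ 16179.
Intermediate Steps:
x(t, q) = -29/4 - q/8 (x(t, q) = 5 + (-98 - q)/8 = 5 + (-49/4 - q/8) = -29/4 - q/8)
x(180, -14) - 1*(-16184) = (-29/4 - 1/8*(-14)) - 1*(-16184) = (-29/4 + 7/4) + 16184 = -11/2 + 16184 = 32357/2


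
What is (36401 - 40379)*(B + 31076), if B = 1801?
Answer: -130784706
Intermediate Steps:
(36401 - 40379)*(B + 31076) = (36401 - 40379)*(1801 + 31076) = -3978*32877 = -130784706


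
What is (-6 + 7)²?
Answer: 1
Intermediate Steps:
(-6 + 7)² = 1² = 1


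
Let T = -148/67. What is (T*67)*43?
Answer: -6364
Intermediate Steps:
T = -148/67 (T = -148*1/67 = -148/67 ≈ -2.2090)
(T*67)*43 = -148/67*67*43 = -148*43 = -6364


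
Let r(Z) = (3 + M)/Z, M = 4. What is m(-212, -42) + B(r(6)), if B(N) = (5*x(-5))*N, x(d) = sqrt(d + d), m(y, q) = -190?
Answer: -190 + 35*I*sqrt(10)/6 ≈ -190.0 + 18.447*I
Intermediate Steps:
r(Z) = 7/Z (r(Z) = (3 + 4)/Z = 7/Z)
x(d) = sqrt(2)*sqrt(d) (x(d) = sqrt(2*d) = sqrt(2)*sqrt(d))
B(N) = 5*I*N*sqrt(10) (B(N) = (5*(sqrt(2)*sqrt(-5)))*N = (5*(sqrt(2)*(I*sqrt(5))))*N = (5*(I*sqrt(10)))*N = (5*I*sqrt(10))*N = 5*I*N*sqrt(10))
m(-212, -42) + B(r(6)) = -190 + 5*I*(7/6)*sqrt(10) = -190 + 35*I*sqrt(10)/6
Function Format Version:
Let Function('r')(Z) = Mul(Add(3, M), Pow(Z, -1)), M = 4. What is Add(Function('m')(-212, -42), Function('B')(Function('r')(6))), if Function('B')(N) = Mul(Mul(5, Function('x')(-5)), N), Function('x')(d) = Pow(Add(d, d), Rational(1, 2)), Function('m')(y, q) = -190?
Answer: Add(-190, Mul(Rational(35, 6), I, Pow(10, Rational(1, 2)))) ≈ Add(-190.00, Mul(18.447, I))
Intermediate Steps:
Function('r')(Z) = Mul(7, Pow(Z, -1)) (Function('r')(Z) = Mul(Add(3, 4), Pow(Z, -1)) = Mul(7, Pow(Z, -1)))
Function('x')(d) = Mul(Pow(2, Rational(1, 2)), Pow(d, Rational(1, 2))) (Function('x')(d) = Pow(Mul(2, d), Rational(1, 2)) = Mul(Pow(2, Rational(1, 2)), Pow(d, Rational(1, 2))))
Function('B')(N) = Mul(5, I, N, Pow(10, Rational(1, 2))) (Function('B')(N) = Mul(Mul(5, Mul(Pow(2, Rational(1, 2)), Pow(-5, Rational(1, 2)))), N) = Mul(Mul(5, Mul(Pow(2, Rational(1, 2)), Mul(I, Pow(5, Rational(1, 2))))), N) = Mul(Mul(5, Mul(I, Pow(10, Rational(1, 2)))), N) = Mul(Mul(5, I, Pow(10, Rational(1, 2))), N) = Mul(5, I, N, Pow(10, Rational(1, 2))))
Add(Function('m')(-212, -42), Function('B')(Function('r')(6))) = Add(-190, Mul(5, I, Mul(7, Pow(6, -1)), Pow(10, Rational(1, 2)))) = Add(-190, Mul(5, I, Mul(7, Rational(1, 6)), Pow(10, Rational(1, 2)))) = Add(-190, Mul(5, I, Rational(7, 6), Pow(10, Rational(1, 2)))) = Add(-190, Mul(Rational(35, 6), I, Pow(10, Rational(1, 2))))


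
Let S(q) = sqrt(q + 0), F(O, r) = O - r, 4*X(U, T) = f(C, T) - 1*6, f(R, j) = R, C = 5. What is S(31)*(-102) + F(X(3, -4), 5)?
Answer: -21/4 - 102*sqrt(31) ≈ -573.16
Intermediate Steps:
X(U, T) = -1/4 (X(U, T) = (5 - 1*6)/4 = (5 - 6)/4 = (1/4)*(-1) = -1/4)
S(q) = sqrt(q)
S(31)*(-102) + F(X(3, -4), 5) = sqrt(31)*(-102) + (-1/4 - 1*5) = -102*sqrt(31) + (-1/4 - 5) = -102*sqrt(31) - 21/4 = -21/4 - 102*sqrt(31)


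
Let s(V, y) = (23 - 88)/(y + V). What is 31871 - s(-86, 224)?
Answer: 4398263/138 ≈ 31871.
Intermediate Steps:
s(V, y) = -65/(V + y)
31871 - s(-86, 224) = 31871 - (-65)/(-86 + 224) = 31871 - (-65)/138 = 31871 - 1*(-65/138) = 31871 + 65/138 = 4398263/138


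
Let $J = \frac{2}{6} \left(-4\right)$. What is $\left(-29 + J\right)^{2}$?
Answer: $\frac{8281}{9} \approx 920.11$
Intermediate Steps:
$J = - \frac{4}{3}$ ($J = 2 \cdot \frac{1}{6} \left(-4\right) = \frac{1}{3} \left(-4\right) = - \frac{4}{3} \approx -1.3333$)
$\left(-29 + J\right)^{2} = \left(-29 - \frac{4}{3}\right)^{2} = \left(- \frac{91}{3}\right)^{2} = \frac{8281}{9}$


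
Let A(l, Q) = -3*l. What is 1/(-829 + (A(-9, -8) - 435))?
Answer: -1/1237 ≈ -0.00080841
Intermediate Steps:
1/(-829 + (A(-9, -8) - 435)) = 1/(-829 + (-3*(-9) - 435)) = 1/(-829 + (27 - 435)) = 1/(-829 - 408) = 1/(-1237) = -1/1237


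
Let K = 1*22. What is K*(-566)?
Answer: -12452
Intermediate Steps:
K = 22
K*(-566) = 22*(-566) = -12452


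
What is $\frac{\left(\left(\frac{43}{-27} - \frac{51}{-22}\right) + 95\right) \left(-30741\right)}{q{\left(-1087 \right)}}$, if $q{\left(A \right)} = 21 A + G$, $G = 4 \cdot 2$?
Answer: $\frac{582654667}{4518162} \approx 128.96$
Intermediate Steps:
$G = 8$
$q{\left(A \right)} = 8 + 21 A$ ($q{\left(A \right)} = 21 A + 8 = 8 + 21 A$)
$\frac{\left(\left(\frac{43}{-27} - \frac{51}{-22}\right) + 95\right) \left(-30741\right)}{q{\left(-1087 \right)}} = \frac{\left(\left(\frac{43}{-27} - \frac{51}{-22}\right) + 95\right) \left(-30741\right)}{8 + 21 \left(-1087\right)} = \frac{\left(\left(43 \left(- \frac{1}{27}\right) - - \frac{51}{22}\right) + 95\right) \left(-30741\right)}{8 - 22827} = \frac{\left(\left(- \frac{43}{27} + \frac{51}{22}\right) + 95\right) \left(-30741\right)}{-22819} = \left(\frac{431}{594} + 95\right) \left(-30741\right) \left(- \frac{1}{22819}\right) = \frac{56861}{594} \left(-30741\right) \left(- \frac{1}{22819}\right) = \left(- \frac{582654667}{198}\right) \left(- \frac{1}{22819}\right) = \frac{582654667}{4518162}$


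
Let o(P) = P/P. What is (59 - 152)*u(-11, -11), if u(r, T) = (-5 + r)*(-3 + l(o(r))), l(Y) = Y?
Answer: -2976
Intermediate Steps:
o(P) = 1
u(r, T) = 10 - 2*r (u(r, T) = (-5 + r)*(-3 + 1) = (-5 + r)*(-2) = 10 - 2*r)
(59 - 152)*u(-11, -11) = (59 - 152)*(10 - 2*(-11)) = -93*(10 + 22) = -93*32 = -2976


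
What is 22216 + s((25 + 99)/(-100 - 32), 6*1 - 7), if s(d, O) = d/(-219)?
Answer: 160555063/7227 ≈ 22216.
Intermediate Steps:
s(d, O) = -d/219 (s(d, O) = d*(-1/219) = -d/219)
22216 + s((25 + 99)/(-100 - 32), 6*1 - 7) = 22216 - (25 + 99)/(219*(-100 - 32)) = 22216 - 124/(219*(-132)) = 22216 - 124*(-1)/(219*132) = 22216 - 1/219*(-31/33) = 22216 + 31/7227 = 160555063/7227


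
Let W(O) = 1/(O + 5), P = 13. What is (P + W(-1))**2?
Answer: 2809/16 ≈ 175.56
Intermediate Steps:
W(O) = 1/(5 + O)
(P + W(-1))**2 = (13 + 1/(5 - 1))**2 = (13 + 1/4)**2 = (53/4)**2 = 2809/16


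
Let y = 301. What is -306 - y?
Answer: -607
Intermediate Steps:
-306 - y = -306 - 1*301 = -306 - 301 = -607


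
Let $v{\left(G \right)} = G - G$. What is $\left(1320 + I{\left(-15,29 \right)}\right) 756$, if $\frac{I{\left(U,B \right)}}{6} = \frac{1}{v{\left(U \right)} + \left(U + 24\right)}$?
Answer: $998424$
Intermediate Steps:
$v{\left(G \right)} = 0$
$I{\left(U,B \right)} = \frac{6}{24 + U}$ ($I{\left(U,B \right)} = \frac{6}{0 + \left(U + 24\right)} = \frac{6}{0 + \left(24 + U\right)} = \frac{6}{24 + U}$)
$\left(1320 + I{\left(-15,29 \right)}\right) 756 = \left(1320 + \frac{6}{24 - 15}\right) 756 = \left(1320 + \frac{6}{9}\right) 756 = \left(1320 + 6 \cdot \frac{1}{9}\right) 756 = \left(1320 + \frac{2}{3}\right) 756 = \frac{3962}{3} \cdot 756 = 998424$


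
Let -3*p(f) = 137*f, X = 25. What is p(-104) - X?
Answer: 14173/3 ≈ 4724.3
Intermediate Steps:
p(f) = -137*f/3
p(-104) - X = -137/3*(-104) - 1*25 = 14248/3 - 25 = 14173/3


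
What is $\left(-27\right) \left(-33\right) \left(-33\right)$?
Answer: $-29403$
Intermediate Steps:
$\left(-27\right) \left(-33\right) \left(-33\right) = 891 \left(-33\right) = -29403$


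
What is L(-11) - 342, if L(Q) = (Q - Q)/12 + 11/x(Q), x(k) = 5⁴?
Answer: -213739/625 ≈ -341.98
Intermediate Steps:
x(k) = 625
L(Q) = 11/625 (L(Q) = (Q - Q)/12 + 11/625 = 0*(1/12) + 11*(1/625) = 0 + 11/625 = 11/625)
L(-11) - 342 = 11/625 - 342 = -213739/625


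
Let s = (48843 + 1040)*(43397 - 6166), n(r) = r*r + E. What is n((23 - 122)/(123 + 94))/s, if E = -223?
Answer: -10491046/87453406994597 ≈ -1.1996e-7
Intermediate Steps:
n(r) = -223 + r² (n(r) = r*r - 223 = r² - 223 = -223 + r²)
s = 1857193973 (s = 49883*37231 = 1857193973)
n((23 - 122)/(123 + 94))/s = (-223 + ((23 - 122)/(123 + 94))²)/1857193973 = (-223 + (-99/217)²)*(1/1857193973) = (-223 + 9801/47089)*(1/1857193973) = -10491046/47089*1/1857193973 = -10491046/87453406994597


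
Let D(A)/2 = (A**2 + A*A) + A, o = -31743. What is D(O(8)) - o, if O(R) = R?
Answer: 32015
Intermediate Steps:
D(A) = 2*A + 4*A**2 (D(A) = 2*((A**2 + A*A) + A) = 2*((A**2 + A**2) + A) = 2*(2*A**2 + A) = 2*(A + 2*A**2) = 2*A + 4*A**2)
D(O(8)) - o = 2*8*(1 + 2*8) - 1*(-31743) = 2*8*(1 + 16) + 31743 = 2*8*17 + 31743 = 272 + 31743 = 32015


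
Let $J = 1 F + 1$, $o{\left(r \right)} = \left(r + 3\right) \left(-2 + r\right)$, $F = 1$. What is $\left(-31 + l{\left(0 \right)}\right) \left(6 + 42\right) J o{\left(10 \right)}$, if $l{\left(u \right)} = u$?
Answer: $-309504$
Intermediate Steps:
$o{\left(r \right)} = \left(-2 + r\right) \left(3 + r\right)$ ($o{\left(r \right)} = \left(3 + r\right) \left(-2 + r\right) = \left(-2 + r\right) \left(3 + r\right)$)
$J = 2$ ($J = 1 \cdot 1 + 1 = 1 + 1 = 2$)
$\left(-31 + l{\left(0 \right)}\right) \left(6 + 42\right) J o{\left(10 \right)} = \left(-31 + 0\right) \left(6 + 42\right) 2 \left(-6 + 10 + 10^{2}\right) = \left(-31\right) 48 \cdot 2 \left(-6 + 10 + 100\right) = \left(-1488\right) 2 \cdot 104 = \left(-2976\right) 104 = -309504$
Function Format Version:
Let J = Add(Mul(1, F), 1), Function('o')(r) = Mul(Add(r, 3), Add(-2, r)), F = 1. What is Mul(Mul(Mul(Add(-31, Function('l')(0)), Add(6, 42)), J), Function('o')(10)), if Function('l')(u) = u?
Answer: -309504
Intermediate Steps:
Function('o')(r) = Mul(Add(-2, r), Add(3, r)) (Function('o')(r) = Mul(Add(3, r), Add(-2, r)) = Mul(Add(-2, r), Add(3, r)))
J = 2 (J = Add(Mul(1, 1), 1) = Add(1, 1) = 2)
Mul(Mul(Mul(Add(-31, Function('l')(0)), Add(6, 42)), J), Function('o')(10)) = Mul(Mul(Mul(Add(-31, 0), Add(6, 42)), 2), Add(-6, 10, Pow(10, 2))) = Mul(Mul(Mul(-31, 48), 2), Add(-6, 10, 100)) = Mul(Mul(-1488, 2), 104) = Mul(-2976, 104) = -309504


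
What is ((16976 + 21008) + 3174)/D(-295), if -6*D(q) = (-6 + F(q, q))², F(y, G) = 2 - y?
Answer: -82316/28227 ≈ -2.9162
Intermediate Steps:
D(q) = -(-4 - q)²/6 (D(q) = -(-6 + (2 - q))²/6 = -(-4 - q)²/6)
((16976 + 21008) + 3174)/D(-295) = ((16976 + 21008) + 3174)/((-(4 - 295)²/6)) = (37984 + 3174)/((-⅙*(-291)²)) = 41158/((-⅙*84681)) = 41158/(-28227/2) = 41158*(-2/28227) = -82316/28227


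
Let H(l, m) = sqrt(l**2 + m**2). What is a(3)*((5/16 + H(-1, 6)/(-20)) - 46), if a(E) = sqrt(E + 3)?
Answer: sqrt(6)*(-3655 - 4*sqrt(37))/80 ≈ -112.66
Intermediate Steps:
a(E) = sqrt(3 + E)
a(3)*((5/16 + H(-1, 6)/(-20)) - 46) = sqrt(3 + 3)*((5/16 + sqrt((-1)**2 + 6**2)/(-20)) - 46) = sqrt(6)*((5*(1/16) + sqrt(1 + 36)*(-1/20)) - 46) = sqrt(6)*((5/16 + sqrt(37)*(-1/20)) - 46) = sqrt(6)*((5/16 - sqrt(37)/20) - 46) = sqrt(6)*(-731/16 - sqrt(37)/20)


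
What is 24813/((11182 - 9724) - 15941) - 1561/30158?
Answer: -770918417/436778314 ≈ -1.7650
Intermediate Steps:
24813/((11182 - 9724) - 15941) - 1561/30158 = 24813/(1458 - 15941) - 1561*1/30158 = 24813/(-14483) - 1561/30158 = 24813*(-1/14483) - 1561/30158 = -24813/14483 - 1561/30158 = -770918417/436778314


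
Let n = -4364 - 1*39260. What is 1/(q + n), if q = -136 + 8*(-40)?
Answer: -1/44080 ≈ -2.2686e-5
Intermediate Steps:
q = -456 (q = -136 - 320 = -456)
n = -43624 (n = -4364 - 39260 = -43624)
1/(q + n) = 1/(-456 - 43624) = 1/(-44080) = -1/44080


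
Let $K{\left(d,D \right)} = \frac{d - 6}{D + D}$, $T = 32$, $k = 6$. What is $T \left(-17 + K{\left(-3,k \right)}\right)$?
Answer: $-568$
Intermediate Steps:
$K{\left(d,D \right)} = \frac{-6 + d}{2 D}$
$T \left(-17 + K{\left(-3,k \right)}\right) = 32 \left(-17 + \frac{-6 - 3}{2 \cdot 6}\right) = 32 \left(-17 + \frac{1}{2} \cdot \frac{1}{6} \left(-9\right)\right) = 32 \left(-17 - \frac{3}{4}\right) = 32 \left(- \frac{71}{4}\right) = -568$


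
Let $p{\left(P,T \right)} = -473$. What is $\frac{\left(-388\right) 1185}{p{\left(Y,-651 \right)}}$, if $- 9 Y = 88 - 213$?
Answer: $\frac{459780}{473} \approx 972.05$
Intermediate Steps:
$Y = \frac{125}{9}$ ($Y = - \frac{88 - 213}{9} = \left(- \frac{1}{9}\right) \left(-125\right) = \frac{125}{9} \approx 13.889$)
$\frac{\left(-388\right) 1185}{p{\left(Y,-651 \right)}} = \frac{\left(-388\right) 1185}{-473} = \left(-459780\right) \left(- \frac{1}{473}\right) = \frac{459780}{473}$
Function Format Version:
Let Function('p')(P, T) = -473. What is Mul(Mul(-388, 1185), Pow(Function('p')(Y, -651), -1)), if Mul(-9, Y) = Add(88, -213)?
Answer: Rational(459780, 473) ≈ 972.05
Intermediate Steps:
Y = Rational(125, 9) (Y = Mul(Rational(-1, 9), Add(88, -213)) = Mul(Rational(-1, 9), -125) = Rational(125, 9) ≈ 13.889)
Mul(Mul(-388, 1185), Pow(Function('p')(Y, -651), -1)) = Mul(Mul(-388, 1185), Pow(-473, -1)) = Mul(-459780, Rational(-1, 473)) = Rational(459780, 473)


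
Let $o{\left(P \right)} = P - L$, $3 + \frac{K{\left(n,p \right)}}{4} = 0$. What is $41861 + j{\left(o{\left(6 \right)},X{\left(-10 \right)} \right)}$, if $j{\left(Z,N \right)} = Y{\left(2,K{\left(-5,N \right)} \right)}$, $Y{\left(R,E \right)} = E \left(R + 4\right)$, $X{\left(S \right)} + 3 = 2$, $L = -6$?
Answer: $41789$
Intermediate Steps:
$X{\left(S \right)} = -1$ ($X{\left(S \right)} = -3 + 2 = -1$)
$K{\left(n,p \right)} = -12$ ($K{\left(n,p \right)} = -12 + 4 \cdot 0 = -12 + 0 = -12$)
$o{\left(P \right)} = 6 + P$ ($o{\left(P \right)} = P - -6 = P + 6 = 6 + P$)
$Y{\left(R,E \right)} = E \left(4 + R\right)$
$j{\left(Z,N \right)} = -72$ ($j{\left(Z,N \right)} = - 12 \left(4 + 2\right) = \left(-12\right) 6 = -72$)
$41861 + j{\left(o{\left(6 \right)},X{\left(-10 \right)} \right)} = 41861 - 72 = 41789$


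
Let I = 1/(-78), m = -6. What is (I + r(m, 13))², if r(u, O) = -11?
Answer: 737881/6084 ≈ 121.28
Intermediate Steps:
I = -1/78 ≈ -0.012821
(I + r(m, 13))² = (-1/78 - 11)² = (-859/78)² = 737881/6084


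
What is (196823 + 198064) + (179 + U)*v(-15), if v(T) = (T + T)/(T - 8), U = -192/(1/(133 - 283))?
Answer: 9951771/23 ≈ 4.3269e+5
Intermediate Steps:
U = 28800 (U = -192/(1/(-150)) = -192/(-1/150) = -192*(-150) = 28800)
v(T) = 2*T/(-8 + T) (v(T) = (2*T)/(-8 + T) = 2*T/(-8 + T))
(196823 + 198064) + (179 + U)*v(-15) = (196823 + 198064) + (179 + 28800)*(2*(-15)/(-8 - 15)) = 394887 + 28979*(2*(-15)/(-23)) = 394887 + 28979*(2*(-15)*(-1/23)) = 394887 + 28979*(30/23) = 394887 + 869370/23 = 9951771/23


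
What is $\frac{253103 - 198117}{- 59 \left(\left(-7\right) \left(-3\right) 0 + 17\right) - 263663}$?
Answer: $- \frac{27493}{132333} \approx -0.20776$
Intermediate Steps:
$\frac{253103 - 198117}{- 59 \left(\left(-7\right) \left(-3\right) 0 + 17\right) - 263663} = \frac{54986}{- 59 \left(21 \cdot 0 + 17\right) - 263663} = \frac{54986}{- 59 \left(0 + 17\right) - 263663} = \frac{54986}{\left(-59\right) 17 - 263663} = \frac{54986}{-1003 - 263663} = \frac{54986}{-264666} = 54986 \left(- \frac{1}{264666}\right) = - \frac{27493}{132333}$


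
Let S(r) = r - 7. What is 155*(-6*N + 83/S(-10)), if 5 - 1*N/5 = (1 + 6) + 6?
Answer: 619535/17 ≈ 36443.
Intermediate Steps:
S(r) = -7 + r
N = -40 (N = 25 - 5*((1 + 6) + 6) = 25 - 5*(7 + 6) = 25 - 5*13 = 25 - 65 = -40)
155*(-6*N + 83/S(-10)) = 155*(-6*(-40) + 83/(-7 - 10)) = 155*(240 + 83/(-17)) = 155*(240 + 83*(-1/17)) = 155*(240 - 83/17) = 155*(3997/17) = 619535/17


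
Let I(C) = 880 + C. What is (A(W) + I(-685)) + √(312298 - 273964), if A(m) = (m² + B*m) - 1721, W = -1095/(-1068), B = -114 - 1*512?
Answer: -274608351/126736 + √38334 ≈ -1971.0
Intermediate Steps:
B = -626 (B = -114 - 512 = -626)
W = 365/356 (W = -1095*(-1/1068) = 365/356 ≈ 1.0253)
A(m) = -1721 + m² - 626*m (A(m) = (m² - 626*m) - 1721 = -1721 + m² - 626*m)
(A(W) + I(-685)) + √(312298 - 273964) = ((-1721 + (365/356)² - 626*365/356) + (880 - 685)) + √(312298 - 273964) = ((-1721 + 133225/126736 - 114245/178) + 195) + √38334 = (-299321871/126736 + 195) + √38334 = -274608351/126736 + √38334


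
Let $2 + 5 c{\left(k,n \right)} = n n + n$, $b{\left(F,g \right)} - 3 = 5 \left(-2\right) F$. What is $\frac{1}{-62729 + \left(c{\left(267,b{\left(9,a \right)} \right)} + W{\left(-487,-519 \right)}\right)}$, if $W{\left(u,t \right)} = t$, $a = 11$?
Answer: $- \frac{1}{61752} \approx -1.6194 \cdot 10^{-5}$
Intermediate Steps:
$b{\left(F,g \right)} = 3 - 10 F$ ($b{\left(F,g \right)} = 3 + 5 \left(-2\right) F = 3 - 10 F$)
$c{\left(k,n \right)} = - \frac{2}{5} + \frac{n}{5} + \frac{n^{2}}{5}$ ($c{\left(k,n \right)} = - \frac{2}{5} + \frac{n n + n}{5} = - \frac{2}{5} + \frac{n^{2} + n}{5} = - \frac{2}{5} + \frac{n + n^{2}}{5} = - \frac{2}{5} + \left(\frac{n}{5} + \frac{n^{2}}{5}\right) = - \frac{2}{5} + \frac{n}{5} + \frac{n^{2}}{5}$)
$\frac{1}{-62729 + \left(c{\left(267,b{\left(9,a \right)} \right)} + W{\left(-487,-519 \right)}\right)} = \frac{1}{-62729 - \left(\frac{2597}{5} - \frac{\left(3 - 90\right)^{2}}{5} - \frac{3 - 90}{5}\right)} = \frac{1}{-62729 + \left(\left(- \frac{2}{5} + \frac{1}{5} \left(-87\right) + \frac{\left(-87\right)^{2}}{5}\right) - 519\right)} = \frac{1}{-62729 - -977} = \frac{1}{-62729 + \left(1496 - 519\right)} = \frac{1}{-62729 + 977} = \frac{1}{-61752} = - \frac{1}{61752}$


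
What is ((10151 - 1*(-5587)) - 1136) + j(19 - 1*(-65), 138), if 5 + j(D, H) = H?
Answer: 14735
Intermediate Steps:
j(D, H) = -5 + H
((10151 - 1*(-5587)) - 1136) + j(19 - 1*(-65), 138) = ((10151 - 1*(-5587)) - 1136) + (-5 + 138) = ((10151 + 5587) - 1136) + 133 = (15738 - 1136) + 133 = 14602 + 133 = 14735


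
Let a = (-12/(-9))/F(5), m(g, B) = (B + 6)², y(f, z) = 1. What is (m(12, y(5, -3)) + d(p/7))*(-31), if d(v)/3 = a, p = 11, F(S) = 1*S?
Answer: -7719/5 ≈ -1543.8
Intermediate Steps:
F(S) = S
m(g, B) = (6 + B)²
a = 4/15 (a = -12/(-9)/5 = -12*(-⅑)*(⅕) = (4/3)*(⅕) = 4/15 ≈ 0.26667)
d(v) = ⅘ (d(v) = 3*(4/15) = ⅘)
(m(12, y(5, -3)) + d(p/7))*(-31) = ((6 + 1)² + ⅘)*(-31) = (7² + ⅘)*(-31) = (49 + ⅘)*(-31) = (249/5)*(-31) = -7719/5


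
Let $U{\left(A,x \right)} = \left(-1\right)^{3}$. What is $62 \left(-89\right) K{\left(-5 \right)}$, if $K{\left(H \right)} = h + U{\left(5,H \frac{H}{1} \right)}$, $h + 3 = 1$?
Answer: $16554$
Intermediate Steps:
$h = -2$ ($h = -3 + 1 = -2$)
$U{\left(A,x \right)} = -1$
$K{\left(H \right)} = -3$ ($K{\left(H \right)} = -2 - 1 = -3$)
$62 \left(-89\right) K{\left(-5 \right)} = 62 \left(-89\right) \left(-3\right) = \left(-5518\right) \left(-3\right) = 16554$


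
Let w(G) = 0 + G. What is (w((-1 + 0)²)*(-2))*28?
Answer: -56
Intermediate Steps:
w(G) = G
(w((-1 + 0)²)*(-2))*28 = ((-1 + 0)²*(-2))*28 = ((-1)²*(-2))*28 = (1*(-2))*28 = -2*28 = -56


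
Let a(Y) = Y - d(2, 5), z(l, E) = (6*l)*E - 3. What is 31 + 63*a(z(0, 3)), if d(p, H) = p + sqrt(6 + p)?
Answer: -284 - 126*sqrt(2) ≈ -462.19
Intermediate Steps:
z(l, E) = -3 + 6*E*l (z(l, E) = 6*E*l - 3 = -3 + 6*E*l)
a(Y) = -2 + Y - 2*sqrt(2) (a(Y) = Y - (2 + sqrt(6 + 2)) = Y - (2 + sqrt(8)) = Y - (2 + 2*sqrt(2)) = Y + (-2 - 2*sqrt(2)) = -2 + Y - 2*sqrt(2))
31 + 63*a(z(0, 3)) = 31 + 63*(-2 + (-3 + 6*3*0) - 2*sqrt(2)) = 31 + 63*(-2 + (-3 + 0) - 2*sqrt(2)) = 31 + 63*(-2 - 3 - 2*sqrt(2)) = 31 + 63*(-5 - 2*sqrt(2)) = 31 + (-315 - 126*sqrt(2)) = -284 - 126*sqrt(2)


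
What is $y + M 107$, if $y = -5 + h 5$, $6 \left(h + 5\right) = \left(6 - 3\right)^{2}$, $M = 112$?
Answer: $\frac{23923}{2} \approx 11962.0$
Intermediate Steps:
$h = - \frac{7}{2}$ ($h = -5 + \frac{\left(6 - 3\right)^{2}}{6} = -5 + \frac{3^{2}}{6} = -5 + \frac{1}{6} \cdot 9 = -5 + \frac{3}{2} = - \frac{7}{2} \approx -3.5$)
$y = - \frac{45}{2}$ ($y = -5 - \frac{35}{2} = - \frac{45}{2} \approx -22.5$)
$y + M 107 = - \frac{45}{2} + 112 \cdot 107 = - \frac{45}{2} + 11984 = \frac{23923}{2}$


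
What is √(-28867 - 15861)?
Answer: 2*I*√11182 ≈ 211.49*I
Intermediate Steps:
√(-28867 - 15861) = √(-44728) = 2*I*√11182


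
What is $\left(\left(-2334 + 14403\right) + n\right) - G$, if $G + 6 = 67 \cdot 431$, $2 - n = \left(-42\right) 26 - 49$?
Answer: $-15659$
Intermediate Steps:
$n = 1143$ ($n = 2 - \left(\left(-42\right) 26 - 49\right) = 2 - \left(-1092 - 49\right) = 2 - -1141 = 2 + 1141 = 1143$)
$G = 28871$ ($G = -6 + 67 \cdot 431 = -6 + 28877 = 28871$)
$\left(\left(-2334 + 14403\right) + n\right) - G = \left(\left(-2334 + 14403\right) + 1143\right) - 28871 = \left(12069 + 1143\right) - 28871 = 13212 - 28871 = -15659$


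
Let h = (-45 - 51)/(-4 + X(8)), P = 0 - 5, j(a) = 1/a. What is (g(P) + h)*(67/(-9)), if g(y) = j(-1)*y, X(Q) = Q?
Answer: 1273/9 ≈ 141.44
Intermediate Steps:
P = -5
g(y) = -y (g(y) = y/(-1) = -y)
h = -24 (h = (-45 - 51)/(-4 + 8) = -96/4 = -96*1/4 = -24)
(g(P) + h)*(67/(-9)) = (-1*(-5) - 24)*(67/(-9)) = (5 - 24)*(67*(-1/9)) = -19*(-67/9) = 1273/9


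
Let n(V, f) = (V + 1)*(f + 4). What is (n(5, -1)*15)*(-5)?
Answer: -1350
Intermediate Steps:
n(V, f) = (1 + V)*(4 + f)
(n(5, -1)*15)*(-5) = ((4 - 1 + 4*5 + 5*(-1))*15)*(-5) = ((4 - 1 + 20 - 5)*15)*(-5) = (18*15)*(-5) = 270*(-5) = -1350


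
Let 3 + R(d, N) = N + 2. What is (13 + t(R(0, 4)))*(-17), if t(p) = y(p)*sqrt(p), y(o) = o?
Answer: -221 - 51*sqrt(3) ≈ -309.33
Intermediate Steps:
R(d, N) = -1 + N (R(d, N) = -3 + (N + 2) = -3 + (2 + N) = -1 + N)
t(p) = p**(3/2) (t(p) = p*sqrt(p) = p**(3/2))
(13 + t(R(0, 4)))*(-17) = (13 + (-1 + 4)**(3/2))*(-17) = (13 + 3**(3/2))*(-17) = (13 + 3*sqrt(3))*(-17) = -221 - 51*sqrt(3)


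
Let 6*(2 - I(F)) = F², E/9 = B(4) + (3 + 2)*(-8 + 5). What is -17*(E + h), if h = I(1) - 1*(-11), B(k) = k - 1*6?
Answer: 14297/6 ≈ 2382.8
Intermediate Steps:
B(k) = -6 + k (B(k) = k - 6 = -6 + k)
E = -153 (E = 9*((-6 + 4) + (3 + 2)*(-8 + 5)) = 9*(-2 + 5*(-3)) = 9*(-2 - 15) = 9*(-17) = -153)
I(F) = 2 - F²/6
h = 77/6 (h = (2 - ⅙*1²) - 1*(-11) = (2 - ⅙*1) + 11 = (2 - ⅙) + 11 = 11/6 + 11 = 77/6 ≈ 12.833)
-17*(E + h) = -17*(-153 + 77/6) = -17*(-841/6) = 14297/6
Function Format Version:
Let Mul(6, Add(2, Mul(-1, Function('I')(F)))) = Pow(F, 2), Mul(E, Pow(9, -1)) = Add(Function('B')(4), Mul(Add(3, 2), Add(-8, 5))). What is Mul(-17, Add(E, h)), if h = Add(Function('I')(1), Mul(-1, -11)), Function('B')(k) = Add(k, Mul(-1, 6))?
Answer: Rational(14297, 6) ≈ 2382.8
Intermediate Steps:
Function('B')(k) = Add(-6, k) (Function('B')(k) = Add(k, -6) = Add(-6, k))
E = -153 (E = Mul(9, Add(Add(-6, 4), Mul(Add(3, 2), Add(-8, 5)))) = Mul(9, Add(-2, Mul(5, -3))) = Mul(9, Add(-2, -15)) = Mul(9, -17) = -153)
Function('I')(F) = Add(2, Mul(Rational(-1, 6), Pow(F, 2)))
h = Rational(77, 6) (h = Add(Add(2, Mul(Rational(-1, 6), Pow(1, 2))), Mul(-1, -11)) = Add(Add(2, Mul(Rational(-1, 6), 1)), 11) = Add(Add(2, Rational(-1, 6)), 11) = Add(Rational(11, 6), 11) = Rational(77, 6) ≈ 12.833)
Mul(-17, Add(E, h)) = Mul(-17, Add(-153, Rational(77, 6))) = Mul(-17, Rational(-841, 6)) = Rational(14297, 6)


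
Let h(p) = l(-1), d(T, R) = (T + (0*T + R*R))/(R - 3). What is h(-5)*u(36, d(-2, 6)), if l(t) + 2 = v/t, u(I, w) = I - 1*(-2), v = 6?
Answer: -304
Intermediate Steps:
d(T, R) = (T + R²)/(-3 + R) (d(T, R) = (T + (0 + R²))/(-3 + R) = (T + R²)/(-3 + R))
u(I, w) = 2 + I (u(I, w) = I + 2 = 2 + I)
l(t) = -2 + 6/t
h(p) = -8 (h(p) = -2 + 6/(-1) = -2 + 6*(-1) = -2 - 6 = -8)
h(-5)*u(36, d(-2, 6)) = -8*(2 + 36) = -8*38 = -304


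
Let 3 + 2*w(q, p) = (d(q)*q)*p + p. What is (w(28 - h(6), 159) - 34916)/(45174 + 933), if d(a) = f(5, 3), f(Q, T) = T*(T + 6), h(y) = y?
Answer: 12385/46107 ≈ 0.26861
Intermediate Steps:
f(Q, T) = T*(6 + T)
d(a) = 27 (d(a) = 3*(6 + 3) = 3*9 = 27)
w(q, p) = -3/2 + p/2 + 27*p*q/2 (w(q, p) = -3/2 + ((27*q)*p + p)/2 = -3/2 + (27*p*q + p)/2 = -3/2 + (p + 27*p*q)/2 = -3/2 + (p/2 + 27*p*q/2) = -3/2 + p/2 + 27*p*q/2)
(w(28 - h(6), 159) - 34916)/(45174 + 933) = ((-3/2 + (½)*159 + (27/2)*159*(28 - 1*6)) - 34916)/(45174 + 933) = ((-3/2 + 159/2 + (27/2)*159*(28 - 6)) - 34916)/46107 = ((-3/2 + 159/2 + (27/2)*159*22) - 34916)*(1/46107) = ((-3/2 + 159/2 + 47223) - 34916)*(1/46107) = (47301 - 34916)*(1/46107) = 12385*(1/46107) = 12385/46107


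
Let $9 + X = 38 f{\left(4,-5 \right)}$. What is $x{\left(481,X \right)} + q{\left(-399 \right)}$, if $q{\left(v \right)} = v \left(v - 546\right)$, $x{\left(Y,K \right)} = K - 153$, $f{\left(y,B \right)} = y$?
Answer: $377045$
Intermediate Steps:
$X = 143$ ($X = -9 + 38 \cdot 4 = -9 + 152 = 143$)
$x{\left(Y,K \right)} = -153 + K$
$q{\left(v \right)} = v \left(-546 + v\right)$
$x{\left(481,X \right)} + q{\left(-399 \right)} = \left(-153 + 143\right) - 399 \left(-546 - 399\right) = -10 - -377055 = -10 + 377055 = 377045$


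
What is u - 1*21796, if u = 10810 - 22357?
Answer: -33343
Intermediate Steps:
u = -11547
u - 1*21796 = -11547 - 1*21796 = -11547 - 21796 = -33343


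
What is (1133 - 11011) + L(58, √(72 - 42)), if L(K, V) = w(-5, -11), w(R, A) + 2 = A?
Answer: -9891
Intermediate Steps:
w(R, A) = -2 + A
L(K, V) = -13 (L(K, V) = -2 - 11 = -13)
(1133 - 11011) + L(58, √(72 - 42)) = (1133 - 11011) - 13 = -9878 - 13 = -9891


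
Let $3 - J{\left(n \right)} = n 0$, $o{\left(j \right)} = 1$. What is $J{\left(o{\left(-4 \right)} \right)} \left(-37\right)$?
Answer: $-111$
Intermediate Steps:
$J{\left(n \right)} = 3$ ($J{\left(n \right)} = 3 - n 0 = 3 - 0 = 3 + 0 = 3$)
$J{\left(o{\left(-4 \right)} \right)} \left(-37\right) = 3 \left(-37\right) = -111$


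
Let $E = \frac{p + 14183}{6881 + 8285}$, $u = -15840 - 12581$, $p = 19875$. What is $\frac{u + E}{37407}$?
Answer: $- \frac{71833138}{94552427} \approx -0.75972$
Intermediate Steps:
$u = -28421$ ($u = -15840 - 12581 = -28421$)
$E = \frac{17029}{7583}$ ($E = \frac{19875 + 14183}{6881 + 8285} = \frac{34058}{15166} = 34058 \cdot \frac{1}{15166} = \frac{17029}{7583} \approx 2.2457$)
$\frac{u + E}{37407} = \frac{-28421 + \frac{17029}{7583}}{37407} = \left(- \frac{215499414}{7583}\right) \frac{1}{37407} = - \frac{71833138}{94552427}$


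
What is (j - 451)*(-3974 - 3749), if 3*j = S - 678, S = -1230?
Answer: 8394901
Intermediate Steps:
j = -636 (j = (-1230 - 678)/3 = (1/3)*(-1908) = -636)
(j - 451)*(-3974 - 3749) = (-636 - 451)*(-3974 - 3749) = -1087*(-7723) = 8394901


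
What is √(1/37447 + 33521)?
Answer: 18*√145079489114/37447 ≈ 183.09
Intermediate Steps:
√(1/37447 + 33521) = √(1255260888/37447) = 18*√145079489114/37447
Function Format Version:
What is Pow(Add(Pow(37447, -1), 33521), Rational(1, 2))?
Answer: Mul(Rational(18, 37447), Pow(145079489114, Rational(1, 2))) ≈ 183.09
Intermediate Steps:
Pow(Add(Pow(37447, -1), 33521), Rational(1, 2)) = Pow(Add(Rational(1, 37447), 33521), Rational(1, 2)) = Pow(Rational(1255260888, 37447), Rational(1, 2)) = Mul(Rational(18, 37447), Pow(145079489114, Rational(1, 2)))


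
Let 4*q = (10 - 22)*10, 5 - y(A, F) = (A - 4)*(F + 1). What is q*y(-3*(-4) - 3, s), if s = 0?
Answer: 0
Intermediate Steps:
y(A, F) = 5 - (1 + F)*(-4 + A) (y(A, F) = 5 - (A - 4)*(F + 1) = 5 - (-4 + A)*(1 + F) = 5 - (1 + F)*(-4 + A))
q = -30 (q = ((10 - 22)*10)/4 = (-12*10)/4 = (¼)*(-120) = -30)
q*y(-3*(-4) - 3, s) = -30*(9 - (-3*(-4) - 3) + 4*0 - 1*(-3*(-4) - 3)*0) = -30*(9 - (12 - 3) + 0 - 1*(12 - 3)*0) = -30*(9 - 1*9 + 0 - 1*9*0) = -30*(9 - 9 + 0 + 0) = -30*0 = 0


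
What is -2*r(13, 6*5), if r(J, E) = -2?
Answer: 4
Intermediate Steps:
-2*r(13, 6*5) = -2*(-2) = 4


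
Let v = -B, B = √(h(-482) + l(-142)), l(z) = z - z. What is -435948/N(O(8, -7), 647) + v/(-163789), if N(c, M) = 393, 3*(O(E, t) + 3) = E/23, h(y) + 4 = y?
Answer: -145316/131 + 9*I*√6/163789 ≈ -1109.3 + 0.0001346*I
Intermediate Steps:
h(y) = -4 + y
l(z) = 0
O(E, t) = -3 + E/69 (O(E, t) = -3 + (E/23)/3 = -3 + E/69)
B = 9*I*√6 (B = √((-4 - 482) + 0) = √(-486 + 0) = √(-486) = 9*I*√6 ≈ 22.045*I)
v = -9*I*√6 ≈ -22.045*I
-435948/N(O(8, -7), 647) + v/(-163789) = -435948/393 - 9*I*√6/(-163789) = -435948*1/393 - 9*I*√6*(-1/163789) = -145316/131 + 9*I*√6/163789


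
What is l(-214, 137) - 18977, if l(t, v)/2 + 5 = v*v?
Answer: 18551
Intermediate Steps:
l(t, v) = -10 + 2*v² (l(t, v) = -10 + 2*(v*v) = -10 + 2*v²)
l(-214, 137) - 18977 = (-10 + 2*137²) - 18977 = (-10 + 2*18769) - 18977 = (-10 + 37538) - 18977 = 37528 - 18977 = 18551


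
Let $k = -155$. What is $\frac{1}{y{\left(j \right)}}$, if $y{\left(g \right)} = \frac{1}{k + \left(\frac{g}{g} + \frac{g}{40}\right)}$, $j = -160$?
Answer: $-158$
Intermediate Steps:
$y{\left(g \right)} = \frac{1}{-154 + \frac{g}{40}}$ ($y{\left(g \right)} = \frac{1}{-155 + \left(\frac{g}{g} + \frac{g}{40}\right)} = \frac{1}{-155 + \left(1 + g \frac{1}{40}\right)} = \frac{1}{-155 + \left(1 + \frac{g}{40}\right)} = \frac{1}{-154 + \frac{g}{40}}$)
$\frac{1}{y{\left(j \right)}} = \frac{1}{40 \frac{1}{-6160 - 160}} = \frac{1}{40 \frac{1}{-6320}} = \frac{1}{40 \left(- \frac{1}{6320}\right)} = \frac{1}{- \frac{1}{158}} = -158$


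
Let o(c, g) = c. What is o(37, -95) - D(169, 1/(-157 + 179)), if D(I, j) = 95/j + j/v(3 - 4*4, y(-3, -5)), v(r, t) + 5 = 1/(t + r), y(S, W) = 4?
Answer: -2077627/1012 ≈ -2053.0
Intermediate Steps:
v(r, t) = -5 + 1/(r + t) (v(r, t) = -5 + 1/(t + r) = -5 + 1/(r + t))
D(I, j) = 95/j - 9*j/46 (D(I, j) = 95/j + j/(((1 - 5*(3 - 4*4) - 5*4)/((3 - 4*4) + 4))) = 95/j + j/(((1 - 5*(3 - 16) - 20)/((3 - 16) + 4))) = 95/j + j/(((1 - 5*(-13) - 20)/(-13 + 4))) = 95/j + j/(((1 + 65 - 20)/(-9))) = 95/j + j/((-⅑*46)) = 95/j + j/(-46/9) = 95/j + j*(-9/46) = 95/j - 9*j/46)
o(37, -95) - D(169, 1/(-157 + 179)) = 37 - (95/(1/(-157 + 179)) - 9/(46*(-157 + 179))) = 37 - (95/(1/22) - 9/46/22) = 37 - (95/(1/22) - 9/46*1/22) = 37 - (95*22 - 9/1012) = 37 - (2090 - 9/1012) = 37 - 1*2115071/1012 = 37 - 2115071/1012 = -2077627/1012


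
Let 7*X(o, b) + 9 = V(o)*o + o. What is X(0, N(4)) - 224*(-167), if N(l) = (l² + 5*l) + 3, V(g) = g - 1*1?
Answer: 261847/7 ≈ 37407.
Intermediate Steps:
V(g) = -1 + g (V(g) = g - 1 = -1 + g)
N(l) = 3 + l² + 5*l
X(o, b) = -9/7 + o/7 + o*(-1 + o)/7 (X(o, b) = -9/7 + ((-1 + o)*o + o)/7 = -9/7 + (o*(-1 + o) + o)/7 = -9/7 + (o + o*(-1 + o))/7 = -9/7 + (o/7 + o*(-1 + o)/7) = -9/7 + o/7 + o*(-1 + o)/7)
X(0, N(4)) - 224*(-167) = (-9/7 + (⅐)*0²) - 224*(-167) = (-9/7 + (⅐)*0) + 37408 = (-9/7 + 0) + 37408 = -9/7 + 37408 = 261847/7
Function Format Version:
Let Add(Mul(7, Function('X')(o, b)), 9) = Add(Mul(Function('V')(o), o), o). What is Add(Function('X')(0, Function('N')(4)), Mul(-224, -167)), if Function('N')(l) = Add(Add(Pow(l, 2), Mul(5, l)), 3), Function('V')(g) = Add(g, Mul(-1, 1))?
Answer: Rational(261847, 7) ≈ 37407.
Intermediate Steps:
Function('V')(g) = Add(-1, g) (Function('V')(g) = Add(g, -1) = Add(-1, g))
Function('N')(l) = Add(3, Pow(l, 2), Mul(5, l))
Function('X')(o, b) = Add(Rational(-9, 7), Mul(Rational(1, 7), o), Mul(Rational(1, 7), o, Add(-1, o))) (Function('X')(o, b) = Add(Rational(-9, 7), Mul(Rational(1, 7), Add(Mul(Add(-1, o), o), o))) = Add(Rational(-9, 7), Mul(Rational(1, 7), Add(Mul(o, Add(-1, o)), o))) = Add(Rational(-9, 7), Mul(Rational(1, 7), Add(o, Mul(o, Add(-1, o))))) = Add(Rational(-9, 7), Add(Mul(Rational(1, 7), o), Mul(Rational(1, 7), o, Add(-1, o)))) = Add(Rational(-9, 7), Mul(Rational(1, 7), o), Mul(Rational(1, 7), o, Add(-1, o))))
Add(Function('X')(0, Function('N')(4)), Mul(-224, -167)) = Add(Add(Rational(-9, 7), Mul(Rational(1, 7), Pow(0, 2))), Mul(-224, -167)) = Add(Add(Rational(-9, 7), Mul(Rational(1, 7), 0)), 37408) = Add(Add(Rational(-9, 7), 0), 37408) = Add(Rational(-9, 7), 37408) = Rational(261847, 7)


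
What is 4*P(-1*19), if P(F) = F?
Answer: -76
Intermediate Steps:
4*P(-1*19) = 4*(-1*19) = 4*(-19) = -76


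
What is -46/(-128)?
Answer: 23/64 ≈ 0.35938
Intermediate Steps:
-46/(-128) = -46*(-1/128) = 23/64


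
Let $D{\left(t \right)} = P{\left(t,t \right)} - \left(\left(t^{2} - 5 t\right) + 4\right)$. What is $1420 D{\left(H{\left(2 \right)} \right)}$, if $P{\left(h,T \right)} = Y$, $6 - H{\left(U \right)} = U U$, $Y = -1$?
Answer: $1420$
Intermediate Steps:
$H{\left(U \right)} = 6 - U^{2}$ ($H{\left(U \right)} = 6 - U U = 6 - U^{2}$)
$P{\left(h,T \right)} = -1$
$D{\left(t \right)} = -5 - t^{2} + 5 t$ ($D{\left(t \right)} = -1 - \left(\left(t^{2} - 5 t\right) + 4\right) = -1 - \left(4 + t^{2} - 5 t\right) = -5 - t^{2} + 5 t$)
$1420 D{\left(H{\left(2 \right)} \right)} = 1420 \left(-5 - \left(6 - 2^{2}\right)^{2} + 5 \left(6 - 2^{2}\right)\right) = 1420 \left(-5 - \left(6 - 4\right)^{2} + 5 \left(6 - 4\right)\right) = 1420 \left(-5 - 2^{2} + 5 \cdot 2\right) = 1420 \left(-5 - 4 + 10\right) = 1420 \cdot 1 = 1420$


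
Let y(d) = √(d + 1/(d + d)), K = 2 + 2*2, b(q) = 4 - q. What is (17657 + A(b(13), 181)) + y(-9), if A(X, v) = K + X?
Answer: 17654 + I*√326/6 ≈ 17654.0 + 3.0092*I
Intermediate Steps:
K = 6 (K = 2 + 4 = 6)
y(d) = √(d + 1/(2*d))
A(X, v) = 6 + X
(17657 + A(b(13), 181)) + y(-9) = (17657 + (6 + (4 - 1*13))) + √(2/(-9) + 4*(-9))/2 = (17657 + (6 + (4 - 13))) + √(2*(-⅑) - 36)/2 = (17657 + (6 - 9)) + √(-2/9 - 36)/2 = (17657 - 3) + √(-326/9)/2 = 17654 + (I*√326/3)/2 = 17654 + I*√326/6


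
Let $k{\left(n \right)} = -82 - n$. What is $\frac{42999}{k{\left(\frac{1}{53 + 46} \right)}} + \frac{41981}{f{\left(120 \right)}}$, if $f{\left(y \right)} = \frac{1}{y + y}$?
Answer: $\frac{81798240459}{8119} \approx 1.0075 \cdot 10^{7}$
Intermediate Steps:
$f{\left(y \right)} = \frac{1}{2 y}$
$\frac{42999}{k{\left(\frac{1}{53 + 46} \right)}} + \frac{41981}{f{\left(120 \right)}} = \frac{42999}{-82 - \frac{1}{53 + 46}} + \frac{41981}{\frac{1}{2} \cdot \frac{1}{120}} = \frac{42999}{-82 - \frac{1}{99}} + \frac{41981}{\frac{1}{2} \cdot \frac{1}{120}} = \frac{42999}{-82 - \frac{1}{99}} + 41981 \frac{1}{\frac{1}{240}} = \frac{42999}{-82 - \frac{1}{99}} + 41981 \cdot 240 = \frac{42999}{- \frac{8119}{99}} + 10075440 = 42999 \left(- \frac{99}{8119}\right) + 10075440 = - \frac{4256901}{8119} + 10075440 = \frac{81798240459}{8119}$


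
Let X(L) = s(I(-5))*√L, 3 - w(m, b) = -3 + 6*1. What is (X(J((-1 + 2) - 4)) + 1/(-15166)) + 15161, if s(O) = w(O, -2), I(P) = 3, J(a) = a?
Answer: 229931725/15166 ≈ 15161.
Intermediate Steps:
w(m, b) = 0 (w(m, b) = 3 - (-3 + 6*1) = 3 - (-3 + 6) = 3 - 1*3 = 3 - 3 = 0)
s(O) = 0
X(L) = 0 (X(L) = 0*√L = 0)
(X(J((-1 + 2) - 4)) + 1/(-15166)) + 15161 = (0 + 1/(-15166)) + 15161 = (0 - 1/15166) + 15161 = -1/15166 + 15161 = 229931725/15166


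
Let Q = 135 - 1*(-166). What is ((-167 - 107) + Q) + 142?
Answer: 169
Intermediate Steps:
Q = 301 (Q = 135 + 166 = 301)
((-167 - 107) + Q) + 142 = ((-167 - 107) + 301) + 142 = (-274 + 301) + 142 = 27 + 142 = 169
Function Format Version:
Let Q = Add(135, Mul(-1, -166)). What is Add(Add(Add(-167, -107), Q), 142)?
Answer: 169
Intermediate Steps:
Q = 301 (Q = Add(135, 166) = 301)
Add(Add(Add(-167, -107), Q), 142) = Add(Add(Add(-167, -107), 301), 142) = Add(Add(-274, 301), 142) = Add(27, 142) = 169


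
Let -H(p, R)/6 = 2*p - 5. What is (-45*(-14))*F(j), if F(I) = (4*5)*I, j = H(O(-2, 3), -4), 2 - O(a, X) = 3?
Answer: 529200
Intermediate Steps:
O(a, X) = -1 (O(a, X) = 2 - 1*3 = 2 - 3 = -1)
H(p, R) = 30 - 12*p (H(p, R) = -6*(2*p - 5) = -6*(-5 + 2*p) = 30 - 12*p)
j = 42 (j = 30 - 12*(-1) = 30 + 12 = 42)
F(I) = 20*I
(-45*(-14))*F(j) = (-45*(-14))*(20*42) = 630*840 = 529200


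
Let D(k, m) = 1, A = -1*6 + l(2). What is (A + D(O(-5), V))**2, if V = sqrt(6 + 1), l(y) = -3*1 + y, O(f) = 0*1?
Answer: 36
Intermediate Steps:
O(f) = 0
l(y) = -3 + y
A = -7 (A = -1*6 + (-3 + 2) = -6 - 1 = -7)
V = sqrt(7) ≈ 2.6458
(A + D(O(-5), V))**2 = (-7 + 1)**2 = (-6)**2 = 36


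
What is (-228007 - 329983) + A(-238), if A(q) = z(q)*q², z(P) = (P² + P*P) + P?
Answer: 6403046210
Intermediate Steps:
z(P) = P + 2*P² (z(P) = (P² + P²) + P = 2*P² + P = P + 2*P²)
A(q) = q³*(1 + 2*q) (A(q) = (q*(1 + 2*q))*q² = q³*(1 + 2*q))
(-228007 - 329983) + A(-238) = (-228007 - 329983) + (-238)³*(1 + 2*(-238)) = -557990 - 13481272*(1 - 476) = -557990 - 13481272*(-475) = -557990 + 6403604200 = 6403046210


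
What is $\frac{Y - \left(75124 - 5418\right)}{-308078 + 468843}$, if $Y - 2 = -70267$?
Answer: $- \frac{3783}{4345} \approx -0.87066$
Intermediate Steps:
$Y = -70265$ ($Y = 2 - 70267 = -70265$)
$\frac{Y - \left(75124 - 5418\right)}{-308078 + 468843} = \frac{-70265 - \left(75124 - 5418\right)}{-308078 + 468843} = \frac{-70265 - 69706}{160765} = \left(-70265 + \left(-75124 + 5418\right)\right) \frac{1}{160765} = \left(-70265 - 69706\right) \frac{1}{160765} = \left(-139971\right) \frac{1}{160765} = - \frac{3783}{4345}$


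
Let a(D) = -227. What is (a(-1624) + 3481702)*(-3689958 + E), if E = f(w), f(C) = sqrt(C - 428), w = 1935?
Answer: -12846496528050 + 3481475*sqrt(1507) ≈ -1.2846e+13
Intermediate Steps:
f(C) = sqrt(-428 + C)
E = sqrt(1507) (E = sqrt(-428 + 1935) = sqrt(1507) ≈ 38.820)
(a(-1624) + 3481702)*(-3689958 + E) = (-227 + 3481702)*(-3689958 + sqrt(1507)) = 3481475*(-3689958 + sqrt(1507)) = -12846496528050 + 3481475*sqrt(1507)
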